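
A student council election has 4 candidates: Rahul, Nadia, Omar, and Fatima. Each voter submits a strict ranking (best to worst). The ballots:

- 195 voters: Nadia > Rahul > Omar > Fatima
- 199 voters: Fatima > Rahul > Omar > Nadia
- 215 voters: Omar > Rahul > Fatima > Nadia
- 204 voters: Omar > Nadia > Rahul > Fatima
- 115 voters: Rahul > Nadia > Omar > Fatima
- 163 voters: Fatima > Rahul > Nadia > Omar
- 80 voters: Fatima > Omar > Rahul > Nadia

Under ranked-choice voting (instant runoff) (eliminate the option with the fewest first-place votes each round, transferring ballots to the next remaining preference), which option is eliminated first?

Rahul

Round 1: Rahul 115, Nadia 195, Omar 419, Fatima 442. Eliminate Rahul.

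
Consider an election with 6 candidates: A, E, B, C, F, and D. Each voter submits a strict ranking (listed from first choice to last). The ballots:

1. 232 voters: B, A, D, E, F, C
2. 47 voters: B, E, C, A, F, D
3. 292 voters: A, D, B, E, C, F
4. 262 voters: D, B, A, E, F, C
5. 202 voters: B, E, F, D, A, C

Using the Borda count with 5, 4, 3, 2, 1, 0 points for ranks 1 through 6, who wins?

B

A: 232·4 + 47·2 + 292·5 + 262·3 + 202·1 = 3470
E: 232·2 + 47·4 + 292·2 + 262·2 + 202·4 = 2568
B: 232·5 + 47·5 + 292·3 + 262·4 + 202·5 = 4329
C: 232·0 + 47·3 + 292·1 + 262·0 + 202·0 = 433
F: 232·1 + 47·1 + 292·0 + 262·1 + 202·3 = 1147
D: 232·3 + 47·0 + 292·4 + 262·5 + 202·2 = 3578
B has the highest Borda score (4329).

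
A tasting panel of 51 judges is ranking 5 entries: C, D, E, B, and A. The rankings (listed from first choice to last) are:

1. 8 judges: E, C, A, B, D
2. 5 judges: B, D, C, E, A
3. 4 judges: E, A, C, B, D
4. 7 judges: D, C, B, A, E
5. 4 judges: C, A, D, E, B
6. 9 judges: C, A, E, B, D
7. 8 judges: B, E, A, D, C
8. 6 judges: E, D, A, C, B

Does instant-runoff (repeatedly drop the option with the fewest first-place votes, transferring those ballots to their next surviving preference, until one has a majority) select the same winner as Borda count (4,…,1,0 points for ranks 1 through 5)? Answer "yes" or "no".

yes

Instant-runoff — R1 C 13, D 7, E 18, B 13, A 0 (A out); R2 C 13, D 7, E 18, B 13 (D out); R3 C 20, E 18, B 13 (B out); R4 C 25, E 26 (E winner). Winner: E.
Borda — scores: C 121, D 77, E 123, B 87, A 102. Winner: E.
The two methods agree.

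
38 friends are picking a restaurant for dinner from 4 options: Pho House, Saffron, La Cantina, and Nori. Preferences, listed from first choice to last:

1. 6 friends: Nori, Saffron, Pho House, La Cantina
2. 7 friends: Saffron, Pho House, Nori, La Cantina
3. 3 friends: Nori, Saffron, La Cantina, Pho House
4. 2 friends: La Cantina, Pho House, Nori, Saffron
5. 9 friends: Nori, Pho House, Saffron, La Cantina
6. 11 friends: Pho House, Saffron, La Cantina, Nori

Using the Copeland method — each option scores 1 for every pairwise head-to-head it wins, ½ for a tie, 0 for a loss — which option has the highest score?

Pho House

Pho House: beats Saffron, La Cantina, and Nori → score 3.
Saffron: beats La Cantina; loses to Pho House and Nori → score 1.
La Cantina: loses to Pho House, Saffron, and Nori → score 0.
Nori: beats Saffron and La Cantina; loses to Pho House → score 2.
Pho House has the best pairwise record.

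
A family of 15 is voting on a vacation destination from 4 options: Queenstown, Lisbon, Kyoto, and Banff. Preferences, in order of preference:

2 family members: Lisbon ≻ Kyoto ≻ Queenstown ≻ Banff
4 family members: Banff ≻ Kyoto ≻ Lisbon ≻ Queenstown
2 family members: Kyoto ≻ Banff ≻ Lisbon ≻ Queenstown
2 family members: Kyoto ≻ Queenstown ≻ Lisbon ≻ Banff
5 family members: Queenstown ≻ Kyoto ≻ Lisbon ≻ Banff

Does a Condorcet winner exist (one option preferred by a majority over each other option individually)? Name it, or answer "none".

Kyoto

Kyoto vs Queenstown: 10–5 for Kyoto.
Kyoto vs Lisbon: 13–2 for Kyoto.
Kyoto vs Banff: 11–4 for Kyoto.
Kyoto beats every other option head-to-head.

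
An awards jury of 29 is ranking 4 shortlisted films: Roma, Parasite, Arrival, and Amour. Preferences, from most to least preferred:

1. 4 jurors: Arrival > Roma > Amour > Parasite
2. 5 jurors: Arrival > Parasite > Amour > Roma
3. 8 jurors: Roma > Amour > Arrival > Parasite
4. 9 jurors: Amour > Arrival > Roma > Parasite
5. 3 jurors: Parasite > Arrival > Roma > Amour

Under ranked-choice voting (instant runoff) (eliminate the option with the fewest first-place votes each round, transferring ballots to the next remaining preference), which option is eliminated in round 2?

Round 1: Roma 8, Parasite 3, Arrival 9, Amour 9. Eliminate Parasite.
Round 2: Roma 8, Arrival 12, Amour 9. Eliminate Roma.

Roma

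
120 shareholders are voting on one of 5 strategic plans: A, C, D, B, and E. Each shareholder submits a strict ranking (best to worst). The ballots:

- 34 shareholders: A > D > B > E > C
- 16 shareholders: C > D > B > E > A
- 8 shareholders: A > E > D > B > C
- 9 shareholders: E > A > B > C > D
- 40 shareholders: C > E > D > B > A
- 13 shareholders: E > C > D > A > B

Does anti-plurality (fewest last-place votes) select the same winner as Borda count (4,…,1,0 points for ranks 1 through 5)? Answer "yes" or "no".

Anti-plurality — last-place votes: A 56, C 42, D 9, B 13, E 0. Winner: E.
Borda — scores: A 208, C 272, D 272, B 166, E 282. Winner: E.
The two methods agree.

yes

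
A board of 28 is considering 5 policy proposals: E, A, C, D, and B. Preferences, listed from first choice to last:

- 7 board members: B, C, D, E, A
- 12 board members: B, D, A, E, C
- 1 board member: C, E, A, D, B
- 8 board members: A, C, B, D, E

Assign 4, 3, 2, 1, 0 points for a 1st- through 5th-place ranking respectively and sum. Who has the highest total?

E: 7·1 + 12·1 + 1·3 + 8·0 = 22
A: 7·0 + 12·2 + 1·2 + 8·4 = 58
C: 7·3 + 12·0 + 1·4 + 8·3 = 49
D: 7·2 + 12·3 + 1·1 + 8·1 = 59
B: 7·4 + 12·4 + 1·0 + 8·2 = 92
B has the highest Borda score (92).

B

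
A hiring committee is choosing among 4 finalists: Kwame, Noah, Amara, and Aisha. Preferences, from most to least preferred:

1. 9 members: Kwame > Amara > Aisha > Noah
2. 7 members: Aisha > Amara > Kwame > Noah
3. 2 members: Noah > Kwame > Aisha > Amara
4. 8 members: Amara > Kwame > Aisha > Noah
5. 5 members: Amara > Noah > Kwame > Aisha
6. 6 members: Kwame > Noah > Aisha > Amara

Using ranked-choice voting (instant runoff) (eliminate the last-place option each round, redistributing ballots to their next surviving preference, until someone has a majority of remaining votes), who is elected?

Amara

Round 1: Kwame 15, Noah 2, Amara 13, Aisha 7. Eliminate Noah.
Round 2: Kwame 17, Amara 13, Aisha 7. Eliminate Aisha.
Round 3: Kwame 17, Amara 20. Amara has a majority.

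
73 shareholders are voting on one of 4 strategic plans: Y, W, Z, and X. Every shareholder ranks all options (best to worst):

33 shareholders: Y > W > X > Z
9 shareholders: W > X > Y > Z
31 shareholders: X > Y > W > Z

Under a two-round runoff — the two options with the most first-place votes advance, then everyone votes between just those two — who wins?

X

Round 1 first-place votes: Y 33, W 9, Z 0, X 31.
Y and X advance.
Runoff: Y is preferred to X by 33 voters; X by 40.
X wins the runoff.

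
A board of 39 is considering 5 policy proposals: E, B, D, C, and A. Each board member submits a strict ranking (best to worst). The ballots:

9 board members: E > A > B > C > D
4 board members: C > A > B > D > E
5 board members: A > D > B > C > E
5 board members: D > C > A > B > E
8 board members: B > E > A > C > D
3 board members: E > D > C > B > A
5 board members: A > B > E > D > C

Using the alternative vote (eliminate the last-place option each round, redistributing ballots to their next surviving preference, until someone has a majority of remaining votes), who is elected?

Round 1: E 12, B 8, D 5, C 4, A 10. Eliminate C.
Round 2: E 12, B 8, D 5, A 14. Eliminate D.
Round 3: E 12, B 8, A 19. Eliminate B.
Round 4: E 20, A 19. E has a majority.

E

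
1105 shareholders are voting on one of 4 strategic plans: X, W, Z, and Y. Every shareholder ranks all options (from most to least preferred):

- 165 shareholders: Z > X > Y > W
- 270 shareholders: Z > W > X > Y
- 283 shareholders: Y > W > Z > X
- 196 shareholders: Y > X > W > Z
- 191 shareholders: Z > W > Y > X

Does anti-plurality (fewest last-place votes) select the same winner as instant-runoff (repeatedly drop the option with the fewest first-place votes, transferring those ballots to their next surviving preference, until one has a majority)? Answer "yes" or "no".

Anti-plurality — last-place votes: X 474, W 165, Z 196, Y 270. Winner: W.
Instant-runoff — R1 X 0, W 0, Z 626, Y 479 (Z winner). Winner: Z.
The two methods disagree.

no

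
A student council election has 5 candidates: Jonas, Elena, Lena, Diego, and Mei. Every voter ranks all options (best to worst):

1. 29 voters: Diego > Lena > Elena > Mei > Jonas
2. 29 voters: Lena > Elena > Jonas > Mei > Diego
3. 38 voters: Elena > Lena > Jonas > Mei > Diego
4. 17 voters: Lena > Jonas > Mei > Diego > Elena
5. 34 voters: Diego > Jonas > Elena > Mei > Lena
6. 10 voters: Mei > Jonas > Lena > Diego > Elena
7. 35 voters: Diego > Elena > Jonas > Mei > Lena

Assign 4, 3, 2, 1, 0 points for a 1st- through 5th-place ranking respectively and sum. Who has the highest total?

Jonas: 29·0 + 29·2 + 38·2 + 17·3 + 34·3 + 10·3 + 35·2 = 387
Elena: 29·2 + 29·3 + 38·4 + 17·0 + 34·2 + 10·0 + 35·3 = 470
Lena: 29·3 + 29·4 + 38·3 + 17·4 + 34·0 + 10·2 + 35·0 = 405
Diego: 29·4 + 29·0 + 38·0 + 17·1 + 34·4 + 10·1 + 35·4 = 419
Mei: 29·1 + 29·1 + 38·1 + 17·2 + 34·1 + 10·4 + 35·1 = 239
Elena has the highest Borda score (470).

Elena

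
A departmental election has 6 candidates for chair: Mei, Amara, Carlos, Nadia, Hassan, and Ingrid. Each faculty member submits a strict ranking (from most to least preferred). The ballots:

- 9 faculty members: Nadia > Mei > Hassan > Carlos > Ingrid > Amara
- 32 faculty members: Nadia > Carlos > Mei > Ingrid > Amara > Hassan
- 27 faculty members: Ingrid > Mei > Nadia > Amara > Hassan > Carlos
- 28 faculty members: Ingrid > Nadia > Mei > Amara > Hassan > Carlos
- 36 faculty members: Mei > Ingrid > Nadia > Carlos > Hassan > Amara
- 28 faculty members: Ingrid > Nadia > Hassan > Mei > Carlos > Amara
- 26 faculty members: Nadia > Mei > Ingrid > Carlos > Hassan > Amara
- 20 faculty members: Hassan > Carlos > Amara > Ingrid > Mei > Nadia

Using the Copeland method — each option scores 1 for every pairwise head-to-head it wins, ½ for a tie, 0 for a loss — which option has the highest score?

Ingrid

Mei: beats Amara, Carlos, and Hassan; ties Ingrid; loses to Nadia → score 3.5.
Amara: loses to Mei, Carlos, Nadia, Hassan, and Ingrid → score 0.
Carlos: beats Amara; loses to Mei, Nadia, Hassan, and Ingrid → score 1.
Nadia: beats Mei, Amara, Carlos, and Hassan; loses to Ingrid → score 4.
Hassan: beats Amara and Carlos; loses to Mei, Nadia, and Ingrid → score 2.
Ingrid: beats Amara, Carlos, Nadia, and Hassan; ties Mei → score 4.5.
Ingrid has the best pairwise record.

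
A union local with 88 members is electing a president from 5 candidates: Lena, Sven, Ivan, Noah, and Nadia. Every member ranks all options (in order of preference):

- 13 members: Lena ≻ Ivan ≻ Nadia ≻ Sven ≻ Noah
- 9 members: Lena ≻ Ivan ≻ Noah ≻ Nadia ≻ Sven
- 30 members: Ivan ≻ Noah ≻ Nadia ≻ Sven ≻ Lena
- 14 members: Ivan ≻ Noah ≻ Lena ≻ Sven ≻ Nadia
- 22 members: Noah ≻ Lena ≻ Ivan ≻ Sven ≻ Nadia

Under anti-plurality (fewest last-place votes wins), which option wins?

Last-place votes: Lena 30, Sven 9, Ivan 0, Noah 13, Nadia 36.
Ivan is ranked last by the fewest voters, so Ivan wins.

Ivan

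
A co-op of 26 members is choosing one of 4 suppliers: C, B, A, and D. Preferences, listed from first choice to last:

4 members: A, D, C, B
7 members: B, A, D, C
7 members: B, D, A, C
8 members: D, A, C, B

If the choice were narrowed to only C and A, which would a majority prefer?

A

Voters preferring C to A: 0; preferring A to C: 26.
A wins the head-to-head.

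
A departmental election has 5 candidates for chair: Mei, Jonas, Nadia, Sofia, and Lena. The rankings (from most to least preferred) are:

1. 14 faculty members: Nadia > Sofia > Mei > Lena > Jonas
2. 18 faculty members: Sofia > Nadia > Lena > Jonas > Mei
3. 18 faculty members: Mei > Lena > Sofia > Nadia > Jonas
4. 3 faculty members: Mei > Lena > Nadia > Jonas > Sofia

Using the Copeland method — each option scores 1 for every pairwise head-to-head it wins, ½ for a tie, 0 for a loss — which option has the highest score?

Mei: beats Jonas and Lena; loses to Nadia and Sofia → score 2.
Jonas: loses to Mei, Nadia, Sofia, and Lena → score 0.
Nadia: beats Mei, Jonas, and Lena; loses to Sofia → score 3.
Sofia: beats Mei, Jonas, Nadia, and Lena → score 4.
Lena: beats Jonas; loses to Mei, Nadia, and Sofia → score 1.
Sofia has the best pairwise record.

Sofia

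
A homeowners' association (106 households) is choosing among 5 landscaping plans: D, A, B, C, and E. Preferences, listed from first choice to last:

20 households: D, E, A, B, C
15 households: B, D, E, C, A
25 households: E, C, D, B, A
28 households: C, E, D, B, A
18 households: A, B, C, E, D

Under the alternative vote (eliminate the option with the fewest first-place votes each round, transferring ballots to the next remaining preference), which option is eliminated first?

Round 1: D 20, A 18, B 15, C 28, E 25. Eliminate B.

B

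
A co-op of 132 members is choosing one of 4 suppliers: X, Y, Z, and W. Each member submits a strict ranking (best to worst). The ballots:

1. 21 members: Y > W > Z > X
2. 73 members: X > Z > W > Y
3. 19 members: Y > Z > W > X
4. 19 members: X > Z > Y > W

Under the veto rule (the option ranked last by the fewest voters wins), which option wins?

Last-place votes: X 40, Y 73, Z 0, W 19.
Z is ranked last by the fewest voters, so Z wins.

Z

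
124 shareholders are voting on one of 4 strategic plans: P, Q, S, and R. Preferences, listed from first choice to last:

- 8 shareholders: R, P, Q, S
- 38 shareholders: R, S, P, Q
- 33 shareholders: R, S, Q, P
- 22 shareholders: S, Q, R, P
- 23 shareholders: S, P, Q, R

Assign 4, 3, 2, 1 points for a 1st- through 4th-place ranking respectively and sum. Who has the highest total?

S

P: 8·3 + 38·2 + 33·1 + 22·1 + 23·3 = 224
Q: 8·2 + 38·1 + 33·2 + 22·3 + 23·2 = 232
S: 8·1 + 38·3 + 33·3 + 22·4 + 23·4 = 401
R: 8·4 + 38·4 + 33·4 + 22·2 + 23·1 = 383
S has the highest Borda score (401).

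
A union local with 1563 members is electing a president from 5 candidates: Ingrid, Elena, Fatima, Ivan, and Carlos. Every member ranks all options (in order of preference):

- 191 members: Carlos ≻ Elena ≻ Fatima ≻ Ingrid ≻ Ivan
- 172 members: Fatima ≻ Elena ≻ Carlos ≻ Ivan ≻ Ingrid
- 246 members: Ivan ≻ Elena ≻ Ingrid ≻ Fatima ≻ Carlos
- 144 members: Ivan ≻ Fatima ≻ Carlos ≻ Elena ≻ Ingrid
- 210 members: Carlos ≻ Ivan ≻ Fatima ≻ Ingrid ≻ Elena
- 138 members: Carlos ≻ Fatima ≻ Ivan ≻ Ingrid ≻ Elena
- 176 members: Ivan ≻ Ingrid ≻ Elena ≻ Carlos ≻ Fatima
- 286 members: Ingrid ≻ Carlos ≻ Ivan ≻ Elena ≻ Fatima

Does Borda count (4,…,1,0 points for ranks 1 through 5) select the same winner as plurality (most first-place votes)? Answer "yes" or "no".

yes

Borda — scores: Ingrid 2703, Elena 2609, Fatima 2582, Ivan 3914, Carlos 3822. Winner: Ivan.
Plurality — first-place votes: Ingrid 286, Elena 0, Fatima 172, Ivan 566, Carlos 539. Winner: Ivan.
The two methods agree.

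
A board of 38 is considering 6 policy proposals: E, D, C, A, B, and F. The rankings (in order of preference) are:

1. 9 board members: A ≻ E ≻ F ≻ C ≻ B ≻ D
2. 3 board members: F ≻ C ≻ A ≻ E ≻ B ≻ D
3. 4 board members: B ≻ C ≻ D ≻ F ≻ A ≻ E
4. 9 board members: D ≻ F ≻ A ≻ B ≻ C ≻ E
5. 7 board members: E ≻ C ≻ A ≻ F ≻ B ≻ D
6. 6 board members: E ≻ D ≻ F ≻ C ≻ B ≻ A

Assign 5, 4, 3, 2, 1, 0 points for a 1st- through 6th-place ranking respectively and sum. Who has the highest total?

E: 9·4 + 3·2 + 4·0 + 9·0 + 7·5 + 6·5 = 107
D: 9·0 + 3·0 + 4·3 + 9·5 + 7·0 + 6·4 = 81
C: 9·2 + 3·4 + 4·4 + 9·1 + 7·4 + 6·2 = 95
A: 9·5 + 3·3 + 4·1 + 9·3 + 7·3 + 6·0 = 106
B: 9·1 + 3·1 + 4·5 + 9·2 + 7·1 + 6·1 = 63
F: 9·3 + 3·5 + 4·2 + 9·4 + 7·2 + 6·3 = 118
F has the highest Borda score (118).

F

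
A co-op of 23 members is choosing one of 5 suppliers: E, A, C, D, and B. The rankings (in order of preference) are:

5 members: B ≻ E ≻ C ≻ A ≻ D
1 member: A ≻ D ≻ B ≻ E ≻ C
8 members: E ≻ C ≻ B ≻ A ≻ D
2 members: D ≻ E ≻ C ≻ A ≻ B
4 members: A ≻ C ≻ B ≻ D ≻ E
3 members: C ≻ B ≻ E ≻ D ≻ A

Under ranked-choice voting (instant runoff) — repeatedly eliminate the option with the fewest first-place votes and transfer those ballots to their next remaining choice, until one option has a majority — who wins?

Round 1: E 8, A 5, C 3, D 2, B 5. Eliminate D.
Round 2: E 10, A 5, C 3, B 5. Eliminate C.
Round 3: E 10, A 5, B 8. Eliminate A.
Round 4: E 10, B 13. B has a majority.

B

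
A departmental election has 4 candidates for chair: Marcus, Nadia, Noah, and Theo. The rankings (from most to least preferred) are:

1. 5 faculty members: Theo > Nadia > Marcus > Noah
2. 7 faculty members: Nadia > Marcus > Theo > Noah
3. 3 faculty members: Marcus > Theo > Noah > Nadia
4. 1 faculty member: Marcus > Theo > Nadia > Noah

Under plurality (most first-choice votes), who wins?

First-place votes: Marcus 4, Nadia 7, Noah 0, Theo 5.
Nadia has the most first-place votes.

Nadia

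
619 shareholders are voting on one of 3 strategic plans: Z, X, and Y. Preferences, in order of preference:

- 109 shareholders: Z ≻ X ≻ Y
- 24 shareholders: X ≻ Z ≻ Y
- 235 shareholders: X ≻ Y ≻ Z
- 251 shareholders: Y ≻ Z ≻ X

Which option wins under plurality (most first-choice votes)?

First-place votes: Z 109, X 259, Y 251.
X has the most first-place votes.

X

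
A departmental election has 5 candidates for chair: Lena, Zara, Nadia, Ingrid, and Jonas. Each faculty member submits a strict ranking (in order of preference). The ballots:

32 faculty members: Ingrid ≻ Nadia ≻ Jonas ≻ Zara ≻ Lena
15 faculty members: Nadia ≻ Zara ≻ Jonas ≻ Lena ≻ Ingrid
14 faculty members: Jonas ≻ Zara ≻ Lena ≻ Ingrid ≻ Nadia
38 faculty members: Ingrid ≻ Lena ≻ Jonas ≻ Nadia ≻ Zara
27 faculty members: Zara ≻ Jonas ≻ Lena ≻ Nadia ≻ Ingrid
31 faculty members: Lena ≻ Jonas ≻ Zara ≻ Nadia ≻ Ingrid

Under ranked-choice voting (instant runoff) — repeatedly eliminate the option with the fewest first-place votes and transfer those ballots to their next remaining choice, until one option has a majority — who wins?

Round 1: Lena 31, Zara 27, Nadia 15, Ingrid 70, Jonas 14. Eliminate Jonas.
Round 2: Lena 31, Zara 41, Nadia 15, Ingrid 70. Eliminate Nadia.
Round 3: Lena 31, Zara 56, Ingrid 70. Eliminate Lena.
Round 4: Zara 87, Ingrid 70. Zara has a majority.

Zara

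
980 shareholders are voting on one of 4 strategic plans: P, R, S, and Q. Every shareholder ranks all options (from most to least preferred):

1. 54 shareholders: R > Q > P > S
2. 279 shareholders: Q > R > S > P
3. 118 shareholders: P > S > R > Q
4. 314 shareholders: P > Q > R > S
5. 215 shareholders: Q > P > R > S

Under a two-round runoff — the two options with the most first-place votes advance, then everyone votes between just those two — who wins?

Round 1 first-place votes: P 432, R 54, S 0, Q 494.
Q and P advance.
Runoff: Q is preferred to P by 548 voters; P by 432.
Q wins the runoff.

Q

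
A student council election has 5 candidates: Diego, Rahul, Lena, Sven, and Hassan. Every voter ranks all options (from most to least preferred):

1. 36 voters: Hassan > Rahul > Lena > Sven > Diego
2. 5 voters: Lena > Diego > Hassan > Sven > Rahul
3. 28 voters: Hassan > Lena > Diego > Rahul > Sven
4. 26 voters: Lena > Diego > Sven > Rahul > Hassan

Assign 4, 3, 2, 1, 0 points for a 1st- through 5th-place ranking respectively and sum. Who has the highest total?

Diego: 36·0 + 5·3 + 28·2 + 26·3 = 149
Rahul: 36·3 + 5·0 + 28·1 + 26·1 = 162
Lena: 36·2 + 5·4 + 28·3 + 26·4 = 280
Sven: 36·1 + 5·1 + 28·0 + 26·2 = 93
Hassan: 36·4 + 5·2 + 28·4 + 26·0 = 266
Lena has the highest Borda score (280).

Lena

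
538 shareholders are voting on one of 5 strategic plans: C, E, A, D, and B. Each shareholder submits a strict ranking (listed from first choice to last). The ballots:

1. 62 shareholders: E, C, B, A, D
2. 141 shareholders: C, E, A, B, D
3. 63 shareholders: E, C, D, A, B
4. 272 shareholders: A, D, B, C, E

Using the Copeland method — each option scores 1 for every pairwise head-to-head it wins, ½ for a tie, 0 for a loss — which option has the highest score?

A

C: beats E; loses to A, D, and B → score 1.
E: loses to C, A, D, and B → score 0.
A: beats C, E, D, and B → score 4.
D: beats C, E, and B; loses to A → score 3.
B: beats C and E; loses to A and D → score 2.
A has the best pairwise record.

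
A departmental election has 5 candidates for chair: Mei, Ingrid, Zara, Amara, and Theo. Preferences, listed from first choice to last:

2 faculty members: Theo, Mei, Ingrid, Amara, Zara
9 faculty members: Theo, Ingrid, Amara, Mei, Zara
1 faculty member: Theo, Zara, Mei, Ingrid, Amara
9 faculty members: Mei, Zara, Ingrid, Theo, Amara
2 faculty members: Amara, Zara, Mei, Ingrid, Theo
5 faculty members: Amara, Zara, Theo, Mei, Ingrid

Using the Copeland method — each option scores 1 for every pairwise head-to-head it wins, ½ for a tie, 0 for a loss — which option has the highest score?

Theo

Mei: beats Ingrid and Zara; loses to Amara and Theo → score 2.
Ingrid: beats Amara; loses to Mei, Zara, and Theo → score 1.
Zara: beats Ingrid and Theo; loses to Mei and Amara → score 2.
Amara: beats Mei and Zara; loses to Ingrid and Theo → score 2.
Theo: beats Mei, Ingrid, and Amara; loses to Zara → score 3.
Theo has the best pairwise record.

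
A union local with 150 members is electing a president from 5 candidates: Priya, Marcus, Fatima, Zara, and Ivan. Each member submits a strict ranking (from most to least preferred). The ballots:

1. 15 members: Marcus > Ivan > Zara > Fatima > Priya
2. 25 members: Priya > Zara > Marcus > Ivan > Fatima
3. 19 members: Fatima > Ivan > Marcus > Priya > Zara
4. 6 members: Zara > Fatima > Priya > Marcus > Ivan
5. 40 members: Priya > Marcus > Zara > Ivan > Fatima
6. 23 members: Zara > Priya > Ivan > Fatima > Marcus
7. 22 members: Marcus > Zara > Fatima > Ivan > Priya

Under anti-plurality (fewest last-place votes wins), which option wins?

Last-place votes: Priya 37, Marcus 23, Fatima 65, Zara 19, Ivan 6.
Ivan is ranked last by the fewest voters, so Ivan wins.

Ivan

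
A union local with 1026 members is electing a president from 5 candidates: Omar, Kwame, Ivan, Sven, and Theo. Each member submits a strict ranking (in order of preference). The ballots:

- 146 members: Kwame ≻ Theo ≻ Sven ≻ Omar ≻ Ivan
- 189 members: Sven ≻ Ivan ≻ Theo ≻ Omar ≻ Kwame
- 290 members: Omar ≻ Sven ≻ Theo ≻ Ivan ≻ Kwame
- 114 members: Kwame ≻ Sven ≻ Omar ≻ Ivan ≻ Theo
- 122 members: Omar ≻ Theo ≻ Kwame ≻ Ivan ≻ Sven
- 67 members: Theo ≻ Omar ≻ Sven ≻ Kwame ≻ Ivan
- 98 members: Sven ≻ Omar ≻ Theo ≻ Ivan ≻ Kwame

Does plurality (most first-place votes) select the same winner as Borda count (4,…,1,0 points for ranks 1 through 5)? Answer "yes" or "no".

no

Plurality — first-place votes: Omar 412, Kwame 260, Ivan 0, Sven 287, Theo 67. Winner: Omar.
Borda — scores: Omar 2706, Kwame 1351, Ivan 1191, Sven 2786, Theo 2226. Winner: Sven.
The two methods disagree.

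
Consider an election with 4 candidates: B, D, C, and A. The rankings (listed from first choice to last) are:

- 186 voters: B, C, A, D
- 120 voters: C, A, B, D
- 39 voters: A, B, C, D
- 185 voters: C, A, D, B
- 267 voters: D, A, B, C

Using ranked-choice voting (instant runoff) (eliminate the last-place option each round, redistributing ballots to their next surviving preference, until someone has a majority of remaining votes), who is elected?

C

Round 1: B 186, D 267, C 305, A 39. Eliminate A.
Round 2: B 225, D 267, C 305. Eliminate B.
Round 3: D 267, C 530. C has a majority.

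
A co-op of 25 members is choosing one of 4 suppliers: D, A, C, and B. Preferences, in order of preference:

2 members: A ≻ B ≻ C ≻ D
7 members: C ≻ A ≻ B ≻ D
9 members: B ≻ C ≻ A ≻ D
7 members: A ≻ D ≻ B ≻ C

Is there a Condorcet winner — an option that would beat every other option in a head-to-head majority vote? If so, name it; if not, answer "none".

Checking pairwise contests:
A beats D 25–0.
C beats A 16–9.
B beats C 18–7.
A beats B 16–9.
Every option loses at least one head-to-head, so there is no Condorcet winner.

none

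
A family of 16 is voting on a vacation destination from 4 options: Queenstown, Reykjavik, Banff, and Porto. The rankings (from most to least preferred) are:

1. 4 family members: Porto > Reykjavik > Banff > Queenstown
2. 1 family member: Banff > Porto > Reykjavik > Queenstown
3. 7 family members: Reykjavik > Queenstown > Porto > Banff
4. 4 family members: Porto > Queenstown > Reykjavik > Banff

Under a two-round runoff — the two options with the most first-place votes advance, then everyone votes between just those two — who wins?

Round 1 first-place votes: Queenstown 0, Reykjavik 7, Banff 1, Porto 8.
Porto and Reykjavik advance.
Runoff: Porto is preferred to Reykjavik by 9 voters; Reykjavik by 7.
Porto wins the runoff.

Porto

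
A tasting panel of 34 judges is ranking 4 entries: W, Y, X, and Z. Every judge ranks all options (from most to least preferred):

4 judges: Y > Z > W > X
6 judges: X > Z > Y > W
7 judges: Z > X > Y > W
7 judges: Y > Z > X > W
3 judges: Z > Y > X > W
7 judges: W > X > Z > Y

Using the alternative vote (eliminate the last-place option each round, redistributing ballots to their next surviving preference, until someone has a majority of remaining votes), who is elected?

Round 1: W 7, Y 11, X 6, Z 10. Eliminate X.
Round 2: W 7, Y 11, Z 16. Eliminate W.
Round 3: Y 11, Z 23. Z has a majority.

Z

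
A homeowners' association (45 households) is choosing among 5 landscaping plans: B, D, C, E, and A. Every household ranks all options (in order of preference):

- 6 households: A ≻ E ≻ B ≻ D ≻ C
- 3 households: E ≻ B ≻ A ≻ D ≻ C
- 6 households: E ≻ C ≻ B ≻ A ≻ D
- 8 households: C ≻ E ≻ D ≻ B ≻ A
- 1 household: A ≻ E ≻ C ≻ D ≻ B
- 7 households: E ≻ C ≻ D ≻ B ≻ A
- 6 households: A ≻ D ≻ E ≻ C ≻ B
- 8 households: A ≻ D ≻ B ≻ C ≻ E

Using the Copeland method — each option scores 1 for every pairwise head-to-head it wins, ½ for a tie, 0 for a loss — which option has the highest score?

B: beats A; loses to D, C, and E → score 1.
D: beats B and C; loses to E and A → score 2.
C: beats B; loses to D, E, and A → score 1.
E: beats B, D, C, and A → score 4.
A: beats D and C; loses to B and E → score 2.
E has the best pairwise record.

E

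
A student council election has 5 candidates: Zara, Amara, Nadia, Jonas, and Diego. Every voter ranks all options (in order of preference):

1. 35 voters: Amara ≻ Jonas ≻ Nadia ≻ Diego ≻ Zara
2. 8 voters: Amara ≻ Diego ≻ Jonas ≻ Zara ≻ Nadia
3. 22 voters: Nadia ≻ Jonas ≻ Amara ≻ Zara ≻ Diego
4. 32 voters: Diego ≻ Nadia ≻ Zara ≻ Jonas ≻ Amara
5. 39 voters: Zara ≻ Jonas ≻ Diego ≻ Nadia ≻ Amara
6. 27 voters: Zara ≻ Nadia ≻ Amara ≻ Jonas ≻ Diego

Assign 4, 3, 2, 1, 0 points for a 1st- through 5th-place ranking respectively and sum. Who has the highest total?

Nadia

Zara: 35·0 + 8·1 + 22·1 + 32·2 + 39·4 + 27·4 = 358
Amara: 35·4 + 8·4 + 22·2 + 32·0 + 39·0 + 27·2 = 270
Nadia: 35·2 + 8·0 + 22·4 + 32·3 + 39·1 + 27·3 = 374
Jonas: 35·3 + 8·2 + 22·3 + 32·1 + 39·3 + 27·1 = 363
Diego: 35·1 + 8·3 + 22·0 + 32·4 + 39·2 + 27·0 = 265
Nadia has the highest Borda score (374).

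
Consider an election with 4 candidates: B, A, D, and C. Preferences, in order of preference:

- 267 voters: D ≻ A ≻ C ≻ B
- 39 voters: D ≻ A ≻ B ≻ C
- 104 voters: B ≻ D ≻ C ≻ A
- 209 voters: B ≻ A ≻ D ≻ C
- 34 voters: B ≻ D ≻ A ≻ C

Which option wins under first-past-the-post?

B

First-place votes: B 347, A 0, D 306, C 0.
B has the most first-place votes.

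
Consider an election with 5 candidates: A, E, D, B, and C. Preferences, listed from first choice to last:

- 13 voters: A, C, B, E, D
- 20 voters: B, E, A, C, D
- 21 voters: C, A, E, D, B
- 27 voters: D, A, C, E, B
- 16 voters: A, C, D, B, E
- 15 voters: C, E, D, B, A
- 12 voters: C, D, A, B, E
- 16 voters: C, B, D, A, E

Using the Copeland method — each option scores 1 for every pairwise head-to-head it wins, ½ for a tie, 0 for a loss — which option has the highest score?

A

A: beats E, B, and C; ties D → score 3.5.
E: loses to A, D, B, and C → score 0.
D: beats E and B; ties A; loses to C → score 2.5.
B: beats E; loses to A, D, and C → score 1.
C: beats E, D, and B; loses to A → score 3.
A has the best pairwise record.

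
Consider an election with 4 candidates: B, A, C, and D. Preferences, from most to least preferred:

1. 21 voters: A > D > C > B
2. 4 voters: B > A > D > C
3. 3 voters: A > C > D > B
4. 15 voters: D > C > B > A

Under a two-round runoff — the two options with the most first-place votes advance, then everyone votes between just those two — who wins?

A

Round 1 first-place votes: B 4, A 24, C 0, D 15.
A and D advance.
Runoff: A is preferred to D by 28 voters; D by 15.
A wins the runoff.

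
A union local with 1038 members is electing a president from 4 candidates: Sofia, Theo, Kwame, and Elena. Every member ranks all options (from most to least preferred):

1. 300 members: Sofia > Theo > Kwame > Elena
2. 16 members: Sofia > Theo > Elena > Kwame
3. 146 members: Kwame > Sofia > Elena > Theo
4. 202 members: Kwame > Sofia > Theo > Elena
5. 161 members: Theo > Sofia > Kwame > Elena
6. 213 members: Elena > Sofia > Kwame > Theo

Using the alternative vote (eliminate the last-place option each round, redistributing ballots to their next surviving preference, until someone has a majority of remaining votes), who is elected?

Sofia

Round 1: Sofia 316, Theo 161, Kwame 348, Elena 213. Eliminate Theo.
Round 2: Sofia 477, Kwame 348, Elena 213. Eliminate Elena.
Round 3: Sofia 690, Kwame 348. Sofia has a majority.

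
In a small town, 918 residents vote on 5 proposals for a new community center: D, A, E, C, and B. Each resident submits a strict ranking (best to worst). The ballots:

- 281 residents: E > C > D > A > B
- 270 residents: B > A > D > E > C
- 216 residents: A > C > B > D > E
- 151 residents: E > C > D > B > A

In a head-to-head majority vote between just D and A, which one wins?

Voters preferring D to A: 432; preferring A to D: 486.
A wins the head-to-head.

A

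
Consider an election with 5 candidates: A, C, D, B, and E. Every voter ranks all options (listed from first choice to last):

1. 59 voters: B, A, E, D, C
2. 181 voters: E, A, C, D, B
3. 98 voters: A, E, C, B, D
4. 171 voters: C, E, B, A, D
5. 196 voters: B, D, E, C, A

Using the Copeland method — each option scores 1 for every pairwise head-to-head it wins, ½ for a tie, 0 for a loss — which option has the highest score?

A: beats D; loses to C, B, and E → score 1.
C: beats A, D, and B; loses to E → score 3.
D: loses to A, C, B, and E → score 0.
B: beats A and D; loses to C and E → score 2.
E: beats A, C, D, and B → score 4.
E has the best pairwise record.

E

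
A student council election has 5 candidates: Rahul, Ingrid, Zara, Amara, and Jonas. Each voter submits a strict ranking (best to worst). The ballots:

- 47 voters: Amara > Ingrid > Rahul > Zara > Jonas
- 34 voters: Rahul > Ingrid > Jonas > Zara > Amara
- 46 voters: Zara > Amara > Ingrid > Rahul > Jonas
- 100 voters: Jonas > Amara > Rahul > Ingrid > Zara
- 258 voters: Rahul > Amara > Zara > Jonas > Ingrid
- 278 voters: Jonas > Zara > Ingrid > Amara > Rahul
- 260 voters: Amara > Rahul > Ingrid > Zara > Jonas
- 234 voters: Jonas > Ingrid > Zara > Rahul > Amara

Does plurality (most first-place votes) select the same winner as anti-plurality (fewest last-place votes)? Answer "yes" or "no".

no

Plurality — first-place votes: Rahul 292, Ingrid 0, Zara 46, Amara 307, Jonas 612. Winner: Jonas.
Anti-plurality — last-place votes: Rahul 278, Ingrid 258, Zara 100, Amara 268, Jonas 353. Winner: Zara.
The two methods disagree.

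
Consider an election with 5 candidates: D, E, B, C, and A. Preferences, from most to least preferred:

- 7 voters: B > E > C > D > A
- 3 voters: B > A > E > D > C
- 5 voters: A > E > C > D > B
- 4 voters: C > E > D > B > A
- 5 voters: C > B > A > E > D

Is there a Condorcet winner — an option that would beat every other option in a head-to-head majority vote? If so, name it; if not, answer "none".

Checking pairwise contests:
E beats D 24–0.
B beats E 15–9.
C beats B 14–10.
E beats C 15–9.
B beats A 19–5.
Every option loses at least one head-to-head, so there is no Condorcet winner.

none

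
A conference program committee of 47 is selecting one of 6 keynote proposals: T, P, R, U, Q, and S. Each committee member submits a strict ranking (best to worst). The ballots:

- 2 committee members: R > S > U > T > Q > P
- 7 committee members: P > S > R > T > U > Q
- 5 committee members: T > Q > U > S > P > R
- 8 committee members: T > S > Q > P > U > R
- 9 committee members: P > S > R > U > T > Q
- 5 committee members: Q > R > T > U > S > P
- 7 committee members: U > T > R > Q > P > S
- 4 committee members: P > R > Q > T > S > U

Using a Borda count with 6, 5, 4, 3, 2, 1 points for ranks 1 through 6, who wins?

T: 2·3 + 7·3 + 5·6 + 8·6 + 9·2 + 5·4 + 7·5 + 4·3 = 190
P: 2·1 + 7·6 + 5·2 + 8·3 + 9·6 + 5·1 + 7·2 + 4·6 = 175
R: 2·6 + 7·4 + 5·1 + 8·1 + 9·4 + 5·5 + 7·4 + 4·5 = 162
U: 2·4 + 7·2 + 5·4 + 8·2 + 9·3 + 5·3 + 7·6 + 4·1 = 146
Q: 2·2 + 7·1 + 5·5 + 8·4 + 9·1 + 5·6 + 7·3 + 4·4 = 144
S: 2·5 + 7·5 + 5·3 + 8·5 + 9·5 + 5·2 + 7·1 + 4·2 = 170
T has the highest Borda score (190).

T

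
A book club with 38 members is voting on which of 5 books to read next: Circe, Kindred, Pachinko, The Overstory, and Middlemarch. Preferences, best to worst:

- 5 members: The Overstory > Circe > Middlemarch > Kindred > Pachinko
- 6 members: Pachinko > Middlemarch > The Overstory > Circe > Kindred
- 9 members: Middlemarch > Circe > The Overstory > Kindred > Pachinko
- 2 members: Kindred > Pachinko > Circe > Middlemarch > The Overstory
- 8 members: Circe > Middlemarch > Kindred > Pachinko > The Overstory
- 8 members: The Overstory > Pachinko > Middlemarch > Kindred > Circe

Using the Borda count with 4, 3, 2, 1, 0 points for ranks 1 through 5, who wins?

Middlemarch

Circe: 5·3 + 6·1 + 9·3 + 2·2 + 8·4 + 8·0 = 84
Kindred: 5·1 + 6·0 + 9·1 + 2·4 + 8·2 + 8·1 = 46
Pachinko: 5·0 + 6·4 + 9·0 + 2·3 + 8·1 + 8·3 = 62
The Overstory: 5·4 + 6·2 + 9·2 + 2·0 + 8·0 + 8·4 = 82
Middlemarch: 5·2 + 6·3 + 9·4 + 2·1 + 8·3 + 8·2 = 106
Middlemarch has the highest Borda score (106).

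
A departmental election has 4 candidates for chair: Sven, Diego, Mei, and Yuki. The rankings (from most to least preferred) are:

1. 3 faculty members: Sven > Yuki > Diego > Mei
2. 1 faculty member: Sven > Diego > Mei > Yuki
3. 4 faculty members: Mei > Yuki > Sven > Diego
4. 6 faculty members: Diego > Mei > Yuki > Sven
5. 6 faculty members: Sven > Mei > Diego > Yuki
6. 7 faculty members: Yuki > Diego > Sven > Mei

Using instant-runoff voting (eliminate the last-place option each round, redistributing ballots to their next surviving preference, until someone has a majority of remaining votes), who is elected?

Round 1: Sven 10, Diego 6, Mei 4, Yuki 7. Eliminate Mei.
Round 2: Sven 10, Diego 6, Yuki 11. Eliminate Diego.
Round 3: Sven 10, Yuki 17. Yuki has a majority.

Yuki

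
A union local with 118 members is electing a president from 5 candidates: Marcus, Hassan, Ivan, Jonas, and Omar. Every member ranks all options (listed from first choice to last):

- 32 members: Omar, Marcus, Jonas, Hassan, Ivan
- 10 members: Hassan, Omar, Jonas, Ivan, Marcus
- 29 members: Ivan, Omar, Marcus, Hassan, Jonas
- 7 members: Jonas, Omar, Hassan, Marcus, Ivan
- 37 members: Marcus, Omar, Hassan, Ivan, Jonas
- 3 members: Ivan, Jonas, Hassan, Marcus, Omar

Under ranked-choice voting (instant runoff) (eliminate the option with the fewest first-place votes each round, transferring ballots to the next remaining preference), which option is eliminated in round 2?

Round 1: Marcus 37, Hassan 10, Ivan 32, Jonas 7, Omar 32. Eliminate Jonas.
Round 2: Marcus 37, Hassan 10, Ivan 32, Omar 39. Eliminate Hassan.

Hassan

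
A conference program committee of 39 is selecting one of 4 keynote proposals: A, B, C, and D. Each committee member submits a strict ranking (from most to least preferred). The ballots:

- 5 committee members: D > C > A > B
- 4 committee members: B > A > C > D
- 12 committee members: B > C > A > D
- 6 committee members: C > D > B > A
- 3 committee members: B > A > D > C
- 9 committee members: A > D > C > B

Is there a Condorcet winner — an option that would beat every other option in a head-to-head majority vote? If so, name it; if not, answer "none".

C vs A: 23–16 for C.
C vs B: 20–19 for C.
C vs D: 22–17 for C.
C beats every other option head-to-head.

C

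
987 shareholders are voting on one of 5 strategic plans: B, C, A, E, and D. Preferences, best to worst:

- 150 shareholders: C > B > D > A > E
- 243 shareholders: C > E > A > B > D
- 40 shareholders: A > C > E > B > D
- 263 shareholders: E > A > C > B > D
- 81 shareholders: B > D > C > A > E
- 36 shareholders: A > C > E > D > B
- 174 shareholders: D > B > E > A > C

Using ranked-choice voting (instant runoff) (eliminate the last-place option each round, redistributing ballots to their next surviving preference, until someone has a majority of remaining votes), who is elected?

Round 1: B 81, C 393, A 76, E 263, D 174. Eliminate A.
Round 2: B 81, C 469, E 263, D 174. Eliminate B.
Round 3: C 469, E 263, D 255. Eliminate D.
Round 4: C 550, E 437. C has a majority.

C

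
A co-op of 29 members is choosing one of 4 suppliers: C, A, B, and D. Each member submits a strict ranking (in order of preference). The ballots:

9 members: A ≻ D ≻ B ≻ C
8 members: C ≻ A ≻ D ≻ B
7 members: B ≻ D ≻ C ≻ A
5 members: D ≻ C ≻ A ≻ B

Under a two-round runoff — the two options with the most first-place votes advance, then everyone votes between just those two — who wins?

C

Round 1 first-place votes: C 8, A 9, B 7, D 5.
A and C advance.
Runoff: A is preferred to C by 9 voters; C by 20.
C wins the runoff.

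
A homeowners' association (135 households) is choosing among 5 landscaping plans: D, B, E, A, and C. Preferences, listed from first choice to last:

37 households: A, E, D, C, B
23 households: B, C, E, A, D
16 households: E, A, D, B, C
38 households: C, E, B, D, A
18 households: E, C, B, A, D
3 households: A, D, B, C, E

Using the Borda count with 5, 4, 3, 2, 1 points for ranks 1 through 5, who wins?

E

D: 37·3 + 23·1 + 16·3 + 38·2 + 18·1 + 3·4 = 288
B: 37·1 + 23·5 + 16·2 + 38·3 + 18·3 + 3·3 = 361
E: 37·4 + 23·3 + 16·5 + 38·4 + 18·5 + 3·1 = 542
A: 37·5 + 23·2 + 16·4 + 38·1 + 18·2 + 3·5 = 384
C: 37·2 + 23·4 + 16·1 + 38·5 + 18·4 + 3·2 = 450
E has the highest Borda score (542).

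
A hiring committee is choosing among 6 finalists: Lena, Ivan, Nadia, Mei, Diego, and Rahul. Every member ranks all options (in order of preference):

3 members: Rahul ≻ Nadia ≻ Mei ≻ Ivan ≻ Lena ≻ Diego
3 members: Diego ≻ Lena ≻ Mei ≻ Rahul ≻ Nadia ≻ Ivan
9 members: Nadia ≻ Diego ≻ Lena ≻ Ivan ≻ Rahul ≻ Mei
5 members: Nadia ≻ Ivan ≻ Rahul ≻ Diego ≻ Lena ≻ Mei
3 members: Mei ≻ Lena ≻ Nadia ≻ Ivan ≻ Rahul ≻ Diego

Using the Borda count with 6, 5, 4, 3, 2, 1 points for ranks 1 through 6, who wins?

Nadia

Lena: 3·2 + 3·5 + 9·4 + 5·2 + 3·5 = 82
Ivan: 3·3 + 3·1 + 9·3 + 5·5 + 3·3 = 73
Nadia: 3·5 + 3·2 + 9·6 + 5·6 + 3·4 = 117
Mei: 3·4 + 3·4 + 9·1 + 5·1 + 3·6 = 56
Diego: 3·1 + 3·6 + 9·5 + 5·3 + 3·1 = 84
Rahul: 3·6 + 3·3 + 9·2 + 5·4 + 3·2 = 71
Nadia has the highest Borda score (117).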